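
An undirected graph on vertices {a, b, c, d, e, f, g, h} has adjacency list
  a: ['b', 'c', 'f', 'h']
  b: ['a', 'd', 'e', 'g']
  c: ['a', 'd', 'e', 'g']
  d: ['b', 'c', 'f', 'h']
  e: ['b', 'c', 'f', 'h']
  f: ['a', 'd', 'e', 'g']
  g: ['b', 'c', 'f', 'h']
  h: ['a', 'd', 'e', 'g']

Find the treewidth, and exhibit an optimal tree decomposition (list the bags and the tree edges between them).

Every bag has size at most 5, so the width is 5 − 1 = 4 and tw(G) ≤ 4. For the lower bound: the 5 vertex sets {a,f}, {d,h}, {c,g}, {b}, {e} are disjoint, each induces a connected subgraph, and every pair is joined by at least one edge of G. Contracting each set to a single vertex therefore yields K_{5} as a minor, and since treewidth is minor-monotone, tw(G) ≥ tw(K_{5}) = 4. The upper and lower bounds meet at 4, so that is the treewidth.

Treewidth 4.
One optimal decomposition is:
Bags: B1 = {a, b, c, f, h}  B2 = {b, c, d, f, h}  B3 = {b, c, f, g, h}  B4 = {b, c, e, f, h}
Tree: B1–B2, B2–B3, B3–B4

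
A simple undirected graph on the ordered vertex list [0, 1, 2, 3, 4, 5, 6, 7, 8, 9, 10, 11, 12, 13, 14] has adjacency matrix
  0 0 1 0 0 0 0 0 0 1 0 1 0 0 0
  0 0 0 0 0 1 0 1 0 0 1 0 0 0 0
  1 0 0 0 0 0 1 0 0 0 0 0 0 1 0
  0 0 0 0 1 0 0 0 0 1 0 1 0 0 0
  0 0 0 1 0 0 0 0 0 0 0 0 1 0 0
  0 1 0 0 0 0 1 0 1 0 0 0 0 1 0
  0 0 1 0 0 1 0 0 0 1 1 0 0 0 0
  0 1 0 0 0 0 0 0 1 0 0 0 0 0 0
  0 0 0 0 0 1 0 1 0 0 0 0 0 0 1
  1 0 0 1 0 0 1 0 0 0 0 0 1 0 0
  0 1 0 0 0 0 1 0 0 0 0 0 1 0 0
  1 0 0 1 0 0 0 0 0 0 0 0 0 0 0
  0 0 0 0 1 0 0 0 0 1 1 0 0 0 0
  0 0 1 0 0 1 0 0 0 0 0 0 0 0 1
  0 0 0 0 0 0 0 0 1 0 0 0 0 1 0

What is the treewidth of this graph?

A width-3 tree decomposition is:
Bags: B1 = {3, 4, 11, 12}  B2 = {3, 9, 11, 12}  B3 = {0, 9, 11, 12}  B4 = {0, 9, 10, 12}  B5 = {0, 6, 9, 10}  B6 = {0, 2, 6, 10}  B7 = {1, 2, 6, 10}  B8 = {1, 2, 5, 6}  B9 = {1, 2, 5, 13}  B10 = {1, 5, 7, 13}  B11 = {5, 7, 8, 13}  B12 = {7, 8, 13, 14}
Tree: B1–B2, B2–B3, B3–B4, B4–B5, B5–B6, B6–B7, B7–B8, B8–B9, B9–B10, B10–B11, B11–B12
Each bag holds 4 vertices, so the decomposition has width 3, which upper-bounds the treewidth. For the lower bound: the 4 vertex sets {3,4,11}, {12}, {9}, {0,2,6,10} are disjoint, each induces a connected subgraph, and every pair is joined by at least one edge of G. Contracting each set to a single vertex therefore yields K_{4} as a minor, and since treewidth is minor-monotone, tw(G) ≥ tw(K_{4}) = 3. Therefore the treewidth is 3.

3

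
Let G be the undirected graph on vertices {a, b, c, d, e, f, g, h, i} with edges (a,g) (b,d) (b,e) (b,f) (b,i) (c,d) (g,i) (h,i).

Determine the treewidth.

A width-1 tree decomposition is:
Bags: B1 = {b, i}  B2 = {h, i}  B3 = {b, d}  B4 = {b, e}  B5 = {g, i}  B6 = {b, f}  B7 = {c, d}  B8 = {a, g}
Tree: B1–B2, B1–B3, B1–B4, B1–B5, B3–B6, B3–B7, B5–B8
Each bag holds 2 vertices, so the decomposition has width 1, which upper-bounds the treewidth. G has an edge, so its treewidth is at least 1. Combining the bounds, tw(G) = 1.

1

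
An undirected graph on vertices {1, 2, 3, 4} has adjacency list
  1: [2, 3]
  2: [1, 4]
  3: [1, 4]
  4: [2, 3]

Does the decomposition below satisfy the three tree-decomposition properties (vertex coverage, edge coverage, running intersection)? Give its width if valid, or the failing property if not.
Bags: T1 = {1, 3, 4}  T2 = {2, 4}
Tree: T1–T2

No — edge (1,2) lies in no bag.

A tree decomposition must satisfy three properties: every vertex lies in some bag; for every edge, both endpoints lie together in some bag; and for every vertex, the bags containing it form a connected subtree. Here edge (1,2) lies in no bag, so the decomposition is invalid.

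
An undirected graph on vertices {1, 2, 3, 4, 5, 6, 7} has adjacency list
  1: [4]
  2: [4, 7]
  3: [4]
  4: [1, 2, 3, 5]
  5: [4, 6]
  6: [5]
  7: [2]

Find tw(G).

1

A width-1 tree decomposition is:
Bags: B1 = {1, 4}  B2 = {3, 4}  B3 = {4, 5}  B4 = {5, 6}  B5 = {2, 4}  B6 = {2, 7}
Tree: B1–B2, B2–B3, B3–B4, B3–B5, B5–B6
Every bag has size at most 2, so the width is 2 − 1 = 1 and tw(G) ≤ 1. G has an edge, so its treewidth is at least 1. The upper and lower bounds meet at 1, so that is the treewidth.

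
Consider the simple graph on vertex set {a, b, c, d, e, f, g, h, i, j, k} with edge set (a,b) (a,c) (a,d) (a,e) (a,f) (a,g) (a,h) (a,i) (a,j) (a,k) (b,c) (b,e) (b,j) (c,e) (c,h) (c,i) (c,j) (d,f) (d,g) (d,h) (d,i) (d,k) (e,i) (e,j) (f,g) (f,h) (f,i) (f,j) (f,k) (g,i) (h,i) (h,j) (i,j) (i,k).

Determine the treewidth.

4

A width-4 tree decomposition is:
Bags: B1 = {a, f, h, i, j}  B2 = {a, c, h, i, j}  B3 = {a, c, e, i, j}  B4 = {a, d, f, h, i}  B5 = {a, d, f, i, k}  B6 = {a, d, f, g, i}  B7 = {a, b, c, e, j}
Tree: B1–B2, B2–B3, B1–B4, B4–B5, B5–B6, B3–B7
Every bag has size at most 5, so the width is 5 − 1 = 4 and tw(G) ≤ 4. Conversely, {a, b, c, e, j} is a clique of size 5, and the vertices of any clique must share a bag in every tree decomposition; so some bag has ≥ 5 vertices and tw(G) ≥ 4. Hence tw(G) = 4 exactly.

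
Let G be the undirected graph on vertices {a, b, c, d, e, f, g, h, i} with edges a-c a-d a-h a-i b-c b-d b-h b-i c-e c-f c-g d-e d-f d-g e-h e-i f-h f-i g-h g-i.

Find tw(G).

4

A width-4 tree decomposition is:
Bags: B1 = {b, c, d, h, i}  B2 = {c, d, f, h, i}  B3 = {a, c, d, h, i}  B4 = {c, d, e, h, i}  B5 = {c, d, g, h, i}
Tree: B1–B2, B2–B3, B3–B4, B4–B5
Every bag has size at most 5, so the width is 5 − 1 = 4 and tw(G) ≤ 4. For the lower bound: the 5 vertex sets {b,i}, {d,f}, {a,h}, {c}, {e} are disjoint, each induces a connected subgraph, and every pair is joined by at least one edge of G. Contracting each set to a single vertex therefore yields K_{5} as a minor, and since treewidth is minor-monotone, tw(G) ≥ tw(K_{5}) = 4. Combining the bounds, tw(G) = 4.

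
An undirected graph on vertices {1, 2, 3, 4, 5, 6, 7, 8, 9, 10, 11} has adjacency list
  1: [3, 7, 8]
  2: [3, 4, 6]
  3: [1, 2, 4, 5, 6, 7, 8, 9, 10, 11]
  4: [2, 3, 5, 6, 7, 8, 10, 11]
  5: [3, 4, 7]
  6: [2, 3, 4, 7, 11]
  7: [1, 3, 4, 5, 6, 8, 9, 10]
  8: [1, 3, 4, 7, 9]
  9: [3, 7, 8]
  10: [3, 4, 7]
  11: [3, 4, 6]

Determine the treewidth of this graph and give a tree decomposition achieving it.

Each bag holds 4 vertices, so the decomposition has width 3, which upper-bounds the treewidth. On the other hand G contains the 4-clique {1, 3, 7, 8}. A clique must lie in a single bag of any decomposition, so no decomposition can have width below 3. Combining the bounds, tw(G) = 3.

Treewidth 3.
One optimal decomposition is:
Bags: B1 = {3, 4, 7, 8}  B2 = {3, 4, 6, 7}  B3 = {3, 4, 6, 11}  B4 = {3, 4, 5, 7}  B5 = {3, 7, 8, 9}  B6 = {3, 4, 7, 10}  B7 = {1, 3, 7, 8}  B8 = {2, 3, 4, 6}
Tree: B1–B2, B2–B3, B1–B4, B1–B5, B1–B6, B1–B7, B3–B8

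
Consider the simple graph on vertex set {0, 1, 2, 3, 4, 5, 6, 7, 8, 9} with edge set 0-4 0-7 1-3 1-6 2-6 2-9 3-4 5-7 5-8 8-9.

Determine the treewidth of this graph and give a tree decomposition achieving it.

Each bag holds 3 vertices, so the decomposition has width 2, which upper-bounds the treewidth. Since 8–9–2–6–1–3–4–0–7–5–8 is a cycle in G, G is not acyclic. Forests are exactly the graphs of treewidth ≤ 1, so tw(G) ≥ 2. Hence tw(G) = 2 exactly.

Treewidth 2.
One such decomposition:
Bags: B1 = {2, 8, 9}  B2 = {2, 6, 8}  B3 = {1, 6, 8}  B4 = {1, 3, 8}  B5 = {3, 4, 8}  B6 = {0, 4, 8}  B7 = {0, 7, 8}  B8 = {5, 7, 8}
Tree: B1–B2, B2–B3, B3–B4, B4–B5, B5–B6, B6–B7, B7–B8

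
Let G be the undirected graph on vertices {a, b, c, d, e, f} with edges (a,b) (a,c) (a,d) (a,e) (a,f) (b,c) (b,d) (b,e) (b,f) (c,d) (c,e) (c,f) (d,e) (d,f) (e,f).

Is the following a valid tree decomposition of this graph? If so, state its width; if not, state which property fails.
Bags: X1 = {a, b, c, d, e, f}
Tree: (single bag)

Every vertex of G appears in some bag (union = {a, b, c, d, e, f}); every edge is covered by a bag; and for each vertex v the set of bags containing v is connected in the bag tree. The decomposition is therefore valid. The largest bag has 6 vertices, so the width is 5.

Yes; width 5.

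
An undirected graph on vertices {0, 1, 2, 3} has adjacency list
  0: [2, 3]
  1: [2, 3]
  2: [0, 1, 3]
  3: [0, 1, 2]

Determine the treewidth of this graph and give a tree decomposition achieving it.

Treewidth 2.
One optimal decomposition is:
Bags: B1 = {0, 2, 3}  B2 = {1, 2, 3}
Tree: B1–B2

Every bag has size at most 3, so the width is 3 − 1 = 2 and tw(G) ≤ 2. Conversely, {0, 2, 3} is a clique of size 3, and the vertices of any clique must share a bag in every tree decomposition; so some bag has ≥ 3 vertices and tw(G) ≥ 2. Combining the bounds, tw(G) = 2.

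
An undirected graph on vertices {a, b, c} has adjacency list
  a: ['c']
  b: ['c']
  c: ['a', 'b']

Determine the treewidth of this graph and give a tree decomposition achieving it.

Treewidth 1.
Bags: B1 = {b, c}  B2 = {a, c}
Tree: B1–B2

Each bag holds 2 vertices, so the decomposition has width 1, which upper-bounds the treewidth. Any graph with an edge has treewidth ≥ 1, and G has the edge b–c. The upper and lower bounds meet at 1, so that is the treewidth.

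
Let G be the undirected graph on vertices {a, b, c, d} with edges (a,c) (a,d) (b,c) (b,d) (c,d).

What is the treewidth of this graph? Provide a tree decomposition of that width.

The largest bag has 3 vertices, giving width 2; this decomposition certifies tw(G) ≤ 2. Conversely, {a, c, d} is a clique of size 3, and the vertices of any clique must share a bag in every tree decomposition; so some bag has ≥ 3 vertices and tw(G) ≥ 2. Therefore the treewidth is 2.

Treewidth 2.
Bags: B1 = {b, c, d}  B2 = {a, c, d}
Tree: B1–B2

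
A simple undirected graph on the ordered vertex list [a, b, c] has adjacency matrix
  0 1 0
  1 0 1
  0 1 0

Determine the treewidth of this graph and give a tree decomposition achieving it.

Every bag has size at most 2, so the width is 2 − 1 = 1 and tw(G) ≤ 1. Since G has at least one edge (e.g. a–b), it is not an edgeless graph, so tw(G) ≥ 1. Hence tw(G) = 1 exactly.

Treewidth 1.
Bags: B1 = {a, b}  B2 = {b, c}
Tree: B1–B2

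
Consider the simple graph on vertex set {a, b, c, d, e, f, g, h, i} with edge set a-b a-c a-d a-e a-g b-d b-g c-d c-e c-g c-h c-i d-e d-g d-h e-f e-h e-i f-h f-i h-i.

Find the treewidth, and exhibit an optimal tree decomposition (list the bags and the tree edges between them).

Treewidth 3.
One such decomposition:
Bags: B1 = {c, d, e, h}  B2 = {c, e, h, i}  B3 = {a, c, d, e}  B4 = {a, c, d, g}  B5 = {e, f, h, i}  B6 = {a, b, d, g}
Tree: B1–B2, B1–B3, B3–B4, B2–B5, B4–B6

Every bag has size at most 4, so the width is 4 − 1 = 3 and tw(G) ≤ 3. Conversely, {c, d, e, h} is a clique of size 4, and the vertices of any clique must share a bag in every tree decomposition; so some bag has ≥ 4 vertices and tw(G) ≥ 3. Hence tw(G) = 3 exactly.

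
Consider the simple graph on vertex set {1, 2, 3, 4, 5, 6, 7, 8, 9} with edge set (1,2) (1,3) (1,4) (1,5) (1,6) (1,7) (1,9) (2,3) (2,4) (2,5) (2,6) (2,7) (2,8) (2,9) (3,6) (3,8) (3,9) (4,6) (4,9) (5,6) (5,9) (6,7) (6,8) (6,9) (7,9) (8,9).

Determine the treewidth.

A width-4 tree decomposition is:
Bags: B1 = {1, 2, 3, 6, 9}  B2 = {1, 2, 5, 6, 9}  B3 = {1, 2, 4, 6, 9}  B4 = {2, 3, 6, 8, 9}  B5 = {1, 2, 6, 7, 9}
Tree: B1–B2, B2–B3, B1–B4, B2–B5
Each bag holds 5 vertices, so the decomposition has width 4, which upper-bounds the treewidth. For the lower bound, the 5 vertices {2, 3, 6, 8, 9} are pairwise adjacent, and any tree decomposition puts a clique entirely inside one bag — forcing width ≥ 4. Therefore the treewidth is 4.

4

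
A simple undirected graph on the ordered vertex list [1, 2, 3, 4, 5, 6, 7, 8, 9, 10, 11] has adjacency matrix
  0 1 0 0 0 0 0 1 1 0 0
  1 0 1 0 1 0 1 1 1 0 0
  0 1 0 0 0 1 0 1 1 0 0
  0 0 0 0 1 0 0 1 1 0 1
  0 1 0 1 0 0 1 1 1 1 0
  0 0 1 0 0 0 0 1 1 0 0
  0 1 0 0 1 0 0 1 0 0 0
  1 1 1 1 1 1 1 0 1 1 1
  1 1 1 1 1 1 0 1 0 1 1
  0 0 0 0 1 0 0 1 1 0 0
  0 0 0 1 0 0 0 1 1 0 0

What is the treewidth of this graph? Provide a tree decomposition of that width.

Treewidth 3.
Bags: B1 = {4, 5, 8, 9}  B2 = {4, 8, 9, 11}  B3 = {2, 5, 8, 9}  B4 = {5, 8, 9, 10}  B5 = {1, 2, 8, 9}  B6 = {2, 3, 8, 9}  B7 = {3, 6, 8, 9}  B8 = {2, 5, 7, 8}
Tree: B1–B2, B1–B3, B1–B4, B3–B5, B3–B6, B6–B7, B3–B8

The largest bag has 4 vertices, giving width 3; this decomposition certifies tw(G) ≤ 3. For the lower bound, the 4 vertices {1, 2, 8, 9} are pairwise adjacent, and any tree decomposition puts a clique entirely inside one bag — forcing width ≥ 3. Combining the bounds, tw(G) = 3.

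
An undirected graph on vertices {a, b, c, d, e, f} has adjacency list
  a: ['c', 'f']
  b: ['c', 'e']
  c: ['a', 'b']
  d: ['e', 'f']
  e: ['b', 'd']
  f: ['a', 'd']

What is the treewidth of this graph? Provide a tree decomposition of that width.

Treewidth 2.
One such decomposition:
Bags: B1 = {a, d, f}  B2 = {a, c, d}  B3 = {b, c, d}  B4 = {b, d, e}
Tree: B1–B2, B2–B3, B3–B4

Every bag has size at most 3, so the width is 3 − 1 = 2 and tw(G) ≤ 2. Since d–f–a–c–b–e–d is a cycle in G, G is not acyclic. Forests are exactly the graphs of treewidth ≤ 1, so tw(G) ≥ 2. Hence tw(G) = 2 exactly.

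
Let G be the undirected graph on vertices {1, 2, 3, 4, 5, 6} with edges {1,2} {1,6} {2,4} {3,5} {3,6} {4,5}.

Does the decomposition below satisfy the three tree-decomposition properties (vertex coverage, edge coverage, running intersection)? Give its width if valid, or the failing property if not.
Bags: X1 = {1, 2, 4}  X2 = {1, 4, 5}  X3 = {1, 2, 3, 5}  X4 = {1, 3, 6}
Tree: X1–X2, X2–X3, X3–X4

A tree decomposition must satisfy three properties: every vertex lies in some bag; for every edge, both endpoints lie together in some bag; and for every vertex, the bags containing it form a connected subtree. Here bags containing vertex 2 are not connected in the tree, so the decomposition is invalid.

No — bags containing vertex 2 are not connected in the tree.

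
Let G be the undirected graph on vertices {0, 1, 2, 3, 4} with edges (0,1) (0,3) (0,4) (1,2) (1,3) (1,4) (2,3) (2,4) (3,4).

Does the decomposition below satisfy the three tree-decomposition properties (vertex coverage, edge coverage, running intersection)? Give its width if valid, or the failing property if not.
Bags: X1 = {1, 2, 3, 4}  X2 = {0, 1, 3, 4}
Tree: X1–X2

Checking the three conditions: (i) the bags cover all of {0, 1, 2, 3, 4}; (ii) for each edge, some bag contains both endpoints; (iii) the bags containing any fixed vertex form a subtree. All hold, so the decomposition is valid with width 4 − 1 = 3.

Yes; width 3.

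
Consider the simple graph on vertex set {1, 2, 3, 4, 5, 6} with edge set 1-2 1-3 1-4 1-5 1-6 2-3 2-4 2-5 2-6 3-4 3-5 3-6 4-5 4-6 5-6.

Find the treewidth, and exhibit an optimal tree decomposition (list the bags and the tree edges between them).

A single bag containing all 6 vertices is trivially a valid decomposition of width 5. On the other hand G contains the 6-clique {1, 2, 3, 4, 5, 6}. A clique must lie in a single bag of any decomposition, so no decomposition can have width below 5. Therefore the treewidth is 5.

Treewidth 5.
One optimal decomposition is:
Bags: B1 = {1, 2, 3, 4, 5, 6}
Tree: (single bag)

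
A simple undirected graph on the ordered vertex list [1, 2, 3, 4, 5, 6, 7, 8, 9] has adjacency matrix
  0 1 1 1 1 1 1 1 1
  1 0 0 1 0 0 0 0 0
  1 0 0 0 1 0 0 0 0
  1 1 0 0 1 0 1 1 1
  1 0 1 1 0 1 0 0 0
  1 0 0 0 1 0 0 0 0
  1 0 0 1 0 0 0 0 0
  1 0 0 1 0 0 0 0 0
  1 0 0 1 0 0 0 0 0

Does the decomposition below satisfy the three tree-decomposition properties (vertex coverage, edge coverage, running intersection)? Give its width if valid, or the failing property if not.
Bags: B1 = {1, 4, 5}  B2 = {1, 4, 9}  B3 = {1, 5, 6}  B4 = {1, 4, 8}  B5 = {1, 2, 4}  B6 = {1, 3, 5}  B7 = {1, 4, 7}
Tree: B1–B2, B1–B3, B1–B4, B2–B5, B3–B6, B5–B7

Yes; width 2.

Vertex coverage: the bags together contain {1, 2, 3, 4, 5, 6, 7, 8, 9}, the full vertex set. Edge coverage: each edge of G has both endpoints in at least one bag. Running intersection: for every vertex, the bags containing it form a connected subtree. All three properties hold, so this is a valid tree decomposition of width max|bag| − 1 = 2, and hence tw(G) ≤ 2.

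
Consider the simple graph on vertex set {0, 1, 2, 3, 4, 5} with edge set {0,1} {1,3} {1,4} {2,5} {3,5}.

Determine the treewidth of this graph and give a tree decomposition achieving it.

Treewidth 1.
One optimal decomposition is:
Bags: B1 = {1, 3}  B2 = {3, 5}  B3 = {0, 1}  B4 = {1, 4}  B5 = {2, 5}
Tree: B1–B2, B1–B3, B3–B4, B2–B5

Each bag holds 2 vertices, so the decomposition has width 1, which upper-bounds the treewidth. Since G has at least one edge (e.g. 3–1), it is not an edgeless graph, so tw(G) ≥ 1. Combining the bounds, tw(G) = 1.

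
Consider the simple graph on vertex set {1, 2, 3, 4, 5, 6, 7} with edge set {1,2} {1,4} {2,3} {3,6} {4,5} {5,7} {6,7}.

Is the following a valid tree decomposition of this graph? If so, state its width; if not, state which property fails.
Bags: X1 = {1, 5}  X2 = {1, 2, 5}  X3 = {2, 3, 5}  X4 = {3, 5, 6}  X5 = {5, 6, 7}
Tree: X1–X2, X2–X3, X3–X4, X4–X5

A tree decomposition must satisfy three properties: every vertex lies in some bag; for every edge, both endpoints lie together in some bag; and for every vertex, the bags containing it form a connected subtree. Here vertex 4 appears in no bag, so the decomposition is invalid.

No — vertex 4 appears in no bag.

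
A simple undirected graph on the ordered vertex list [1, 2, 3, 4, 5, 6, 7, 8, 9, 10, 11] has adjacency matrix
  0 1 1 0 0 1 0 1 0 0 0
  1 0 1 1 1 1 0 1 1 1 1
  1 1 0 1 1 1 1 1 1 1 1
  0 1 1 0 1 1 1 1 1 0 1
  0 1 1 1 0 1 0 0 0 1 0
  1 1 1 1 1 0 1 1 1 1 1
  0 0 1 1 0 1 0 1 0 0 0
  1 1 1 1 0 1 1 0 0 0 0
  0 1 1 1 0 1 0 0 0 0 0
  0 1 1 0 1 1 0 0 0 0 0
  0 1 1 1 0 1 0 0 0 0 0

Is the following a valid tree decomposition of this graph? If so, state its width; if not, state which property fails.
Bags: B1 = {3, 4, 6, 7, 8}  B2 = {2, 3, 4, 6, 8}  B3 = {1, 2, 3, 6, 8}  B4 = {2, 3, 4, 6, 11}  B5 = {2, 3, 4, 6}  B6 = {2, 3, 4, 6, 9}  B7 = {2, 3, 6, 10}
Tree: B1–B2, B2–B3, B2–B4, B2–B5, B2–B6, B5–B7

No — vertex 5 appears in no bag.

A tree decomposition must satisfy three properties: every vertex lies in some bag; for every edge, both endpoints lie together in some bag; and for every vertex, the bags containing it form a connected subtree. Here vertex 5 appears in no bag, so the decomposition is invalid.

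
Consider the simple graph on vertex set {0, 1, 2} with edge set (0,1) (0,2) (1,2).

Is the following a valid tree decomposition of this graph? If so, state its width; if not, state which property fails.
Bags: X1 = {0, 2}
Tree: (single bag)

No — vertex 1 appears in no bag.

A tree decomposition must satisfy three properties: every vertex lies in some bag; for every edge, both endpoints lie together in some bag; and for every vertex, the bags containing it form a connected subtree. Here vertex 1 appears in no bag, so the decomposition is invalid.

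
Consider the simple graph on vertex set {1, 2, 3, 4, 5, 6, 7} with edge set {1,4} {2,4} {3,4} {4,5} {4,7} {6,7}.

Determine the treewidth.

A width-1 tree decomposition is:
Bags: B1 = {4, 5}  B2 = {2, 4}  B3 = {4, 7}  B4 = {3, 4}  B5 = {6, 7}  B6 = {1, 4}
Tree: B1–B2, B1–B3, B1–B4, B3–B5, B3–B6
Every bag has size at most 2, so the width is 2 − 1 = 1 and tw(G) ≤ 1. Any graph with an edge has treewidth ≥ 1, and G has the edge 4–5. Combining the bounds, tw(G) = 1.

1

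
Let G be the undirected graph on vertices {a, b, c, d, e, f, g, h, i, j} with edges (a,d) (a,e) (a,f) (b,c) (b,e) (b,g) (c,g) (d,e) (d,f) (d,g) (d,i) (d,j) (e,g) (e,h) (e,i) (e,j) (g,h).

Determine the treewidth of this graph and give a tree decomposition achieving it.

Every bag has size at most 3, so the width is 3 − 1 = 2 and tw(G) ≤ 2. Conversely, {d, e, g} is a clique of size 3, and the vertices of any clique must share a bag in every tree decomposition; so some bag has ≥ 3 vertices and tw(G) ≥ 2. Combining the bounds, tw(G) = 2.

Treewidth 2.
Bags: B1 = {d, e, g}  B2 = {a, d, e}  B3 = {a, d, f}  B4 = {b, e, g}  B5 = {d, e, j}  B6 = {e, g, h}  B7 = {b, c, g}  B8 = {d, e, i}
Tree: B1–B2, B2–B3, B1–B4, B1–B5, B4–B6, B4–B7, B1–B8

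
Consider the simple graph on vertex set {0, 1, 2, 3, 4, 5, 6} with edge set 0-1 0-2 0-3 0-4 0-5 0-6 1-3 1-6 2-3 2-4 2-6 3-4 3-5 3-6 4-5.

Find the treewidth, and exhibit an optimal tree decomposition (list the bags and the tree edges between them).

Treewidth 3.
Bags: B1 = {0, 2, 3, 4}  B2 = {0, 3, 4, 5}  B3 = {0, 2, 3, 6}  B4 = {0, 1, 3, 6}
Tree: B1–B2, B1–B3, B3–B4

The largest bag has 4 vertices, giving width 3; this decomposition certifies tw(G) ≤ 3. For the lower bound, the 4 vertices {0, 1, 3, 6} are pairwise adjacent, and any tree decomposition puts a clique entirely inside one bag — forcing width ≥ 3. Hence tw(G) = 3 exactly.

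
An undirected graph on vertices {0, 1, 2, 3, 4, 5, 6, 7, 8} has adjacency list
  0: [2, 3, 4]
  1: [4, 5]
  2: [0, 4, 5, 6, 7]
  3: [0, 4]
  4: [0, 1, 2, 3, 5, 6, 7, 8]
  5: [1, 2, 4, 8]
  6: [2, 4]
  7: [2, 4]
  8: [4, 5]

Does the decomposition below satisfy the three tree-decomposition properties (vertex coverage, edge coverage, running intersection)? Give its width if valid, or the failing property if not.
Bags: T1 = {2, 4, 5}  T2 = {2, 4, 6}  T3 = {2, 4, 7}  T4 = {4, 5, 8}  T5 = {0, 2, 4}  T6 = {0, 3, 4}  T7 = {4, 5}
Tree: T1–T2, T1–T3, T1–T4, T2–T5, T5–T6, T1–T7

A tree decomposition must satisfy three properties: every vertex lies in some bag; for every edge, both endpoints lie together in some bag; and for every vertex, the bags containing it form a connected subtree. Here vertex 1 appears in no bag, so the decomposition is invalid.

No — vertex 1 appears in no bag.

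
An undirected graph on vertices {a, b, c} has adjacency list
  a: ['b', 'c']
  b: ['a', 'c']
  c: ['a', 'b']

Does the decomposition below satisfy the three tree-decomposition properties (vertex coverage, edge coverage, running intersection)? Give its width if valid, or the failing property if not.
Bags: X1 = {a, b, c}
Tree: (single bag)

Every vertex of G appears in some bag (union = {a, b, c}); every edge is covered by a bag; and for each vertex v the set of bags containing v is connected in the bag tree. The decomposition is therefore valid. The largest bag has 3 vertices, so the width is 2.

Yes; width 2.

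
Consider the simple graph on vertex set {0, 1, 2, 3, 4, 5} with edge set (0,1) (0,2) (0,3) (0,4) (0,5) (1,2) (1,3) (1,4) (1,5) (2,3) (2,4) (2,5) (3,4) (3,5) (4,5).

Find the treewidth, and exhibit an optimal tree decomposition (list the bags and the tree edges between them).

A single bag containing all 6 vertices is trivially a valid decomposition of width 5. Conversely, {0, 1, 2, 3, 4, 5} is a clique of size 6, and the vertices of any clique must share a bag in every tree decomposition; so some bag has ≥ 6 vertices and tw(G) ≥ 5. The upper and lower bounds meet at 5, so that is the treewidth.

Treewidth 5.
One such decomposition:
Bags: B1 = {0, 1, 2, 3, 4, 5}
Tree: (single bag)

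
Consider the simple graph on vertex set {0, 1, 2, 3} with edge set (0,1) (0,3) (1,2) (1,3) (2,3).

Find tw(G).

A width-2 tree decomposition is:
Bags: B1 = {1, 2, 3}  B2 = {0, 1, 3}
Tree: B1–B2
Every bag has size at most 3, so the width is 3 − 1 = 2 and tw(G) ≤ 2. For the lower bound, the 3 vertices {0, 1, 3} are pairwise adjacent, and any tree decomposition puts a clique entirely inside one bag — forcing width ≥ 2. Therefore the treewidth is 2.

2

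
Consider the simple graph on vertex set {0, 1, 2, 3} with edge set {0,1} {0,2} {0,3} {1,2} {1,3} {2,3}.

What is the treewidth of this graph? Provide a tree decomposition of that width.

With just one bag of size 4, the width is 4 − 1 = 3, so tw(G) ≤ 3. Conversely, {0, 1, 2, 3} is a clique of size 4, and the vertices of any clique must share a bag in every tree decomposition; so some bag has ≥ 4 vertices and tw(G) ≥ 3. Combining the bounds, tw(G) = 3.

Treewidth 3.
Bags: B1 = {0, 1, 2, 3}
Tree: (single bag)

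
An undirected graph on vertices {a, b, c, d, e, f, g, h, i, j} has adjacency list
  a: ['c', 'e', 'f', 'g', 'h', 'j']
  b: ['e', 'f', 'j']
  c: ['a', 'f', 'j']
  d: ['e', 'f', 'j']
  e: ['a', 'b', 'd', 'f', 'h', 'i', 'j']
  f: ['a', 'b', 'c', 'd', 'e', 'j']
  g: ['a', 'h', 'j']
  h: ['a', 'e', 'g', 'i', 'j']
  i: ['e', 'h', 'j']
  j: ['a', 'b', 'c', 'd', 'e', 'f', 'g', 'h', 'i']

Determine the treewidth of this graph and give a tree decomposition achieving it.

Treewidth 3.
Bags: B1 = {a, e, f, j}  B2 = {a, e, h, j}  B3 = {a, c, f, j}  B4 = {e, h, i, j}  B5 = {d, e, f, j}  B6 = {b, e, f, j}  B7 = {a, g, h, j}
Tree: B1–B2, B1–B3, B2–B4, B1–B5, B1–B6, B2–B7

Each bag holds 4 vertices, so the decomposition has width 3, which upper-bounds the treewidth. For the lower bound, the 4 vertices {a, g, h, j} are pairwise adjacent, and any tree decomposition puts a clique entirely inside one bag — forcing width ≥ 3. Hence tw(G) = 3 exactly.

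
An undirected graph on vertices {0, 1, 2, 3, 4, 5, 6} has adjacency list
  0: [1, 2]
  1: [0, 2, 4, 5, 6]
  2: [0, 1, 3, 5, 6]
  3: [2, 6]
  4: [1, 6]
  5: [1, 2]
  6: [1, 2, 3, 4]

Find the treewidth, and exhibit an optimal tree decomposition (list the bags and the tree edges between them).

Treewidth 2.
One such decomposition:
Bags: B1 = {0, 1, 2}  B2 = {1, 2, 5}  B3 = {1, 2, 6}  B4 = {2, 3, 6}  B5 = {1, 4, 6}
Tree: B1–B2, B1–B3, B3–B4, B3–B5

Each bag holds 3 vertices, so the decomposition has width 2, which upper-bounds the treewidth. For the lower bound, the 3 vertices {0, 1, 2} are pairwise adjacent, and any tree decomposition puts a clique entirely inside one bag — forcing width ≥ 2. Combining the bounds, tw(G) = 2.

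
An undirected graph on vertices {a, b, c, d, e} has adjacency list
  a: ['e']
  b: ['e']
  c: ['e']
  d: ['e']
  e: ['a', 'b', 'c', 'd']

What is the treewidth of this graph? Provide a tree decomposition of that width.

Treewidth 1.
One optimal decomposition is:
Bags: B1 = {d, e}  B2 = {b, e}  B3 = {c, e}  B4 = {a, e}
Tree: B1–B2, B1–B3, B2–B4

Every bag has size at most 2, so the width is 2 − 1 = 1 and tw(G) ≤ 1. G has an edge, so its treewidth is at least 1. Therefore the treewidth is 1.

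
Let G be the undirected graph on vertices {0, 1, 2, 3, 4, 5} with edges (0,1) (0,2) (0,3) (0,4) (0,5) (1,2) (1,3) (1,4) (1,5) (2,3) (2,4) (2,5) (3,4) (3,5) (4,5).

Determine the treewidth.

A width-5 tree decomposition is:
Bags: B1 = {0, 1, 2, 3, 4, 5}
Tree: (single bag)
With just one bag of size 6, the width is 6 − 1 = 5, so tw(G) ≤ 5. On the other hand G contains the 6-clique {0, 1, 2, 3, 4, 5}. A clique must lie in a single bag of any decomposition, so no decomposition can have width below 5. Combining the bounds, tw(G) = 5.

5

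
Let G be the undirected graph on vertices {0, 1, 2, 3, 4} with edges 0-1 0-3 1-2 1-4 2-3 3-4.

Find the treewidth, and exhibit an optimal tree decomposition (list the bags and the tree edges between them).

Every bag has size at most 3, so the width is 3 − 1 = 2 and tw(G) ≤ 2. The edges 0–1–2–3–0 form a cycle, so G is not a tree and its treewidth is at least 2. Hence tw(G) = 2 exactly.

Treewidth 2.
One such decomposition:
Bags: B1 = {0, 1, 3}  B2 = {1, 2, 3}  B3 = {1, 3, 4}
Tree: B1–B2, B2–B3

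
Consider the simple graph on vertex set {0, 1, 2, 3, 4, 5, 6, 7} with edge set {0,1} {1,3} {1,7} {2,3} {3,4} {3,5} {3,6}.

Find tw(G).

A width-1 tree decomposition is:
Bags: B1 = {3, 6}  B2 = {3, 5}  B3 = {1, 3}  B4 = {1, 7}  B5 = {0, 1}  B6 = {2, 3}  B7 = {3, 4}
Tree: B1–B2, B2–B3, B3–B4, B4–B5, B3–B6, B1–B7
The largest bag has 2 vertices, giving width 1; this decomposition certifies tw(G) ≤ 1. Since G has at least one edge (e.g. 3–6), it is not an edgeless graph, so tw(G) ≥ 1. Combining the bounds, tw(G) = 1.

1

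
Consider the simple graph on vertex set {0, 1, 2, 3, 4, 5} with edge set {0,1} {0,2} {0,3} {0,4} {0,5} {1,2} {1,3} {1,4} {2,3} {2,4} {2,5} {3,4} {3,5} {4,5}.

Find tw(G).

4

A width-4 tree decomposition is:
Bags: B1 = {0, 2, 3, 4, 5}  B2 = {0, 1, 2, 3, 4}
Tree: B1–B2
Every bag has size at most 5, so the width is 5 − 1 = 4 and tw(G) ≤ 4. Conversely, {0, 1, 2, 3, 4} is a clique of size 5, and the vertices of any clique must share a bag in every tree decomposition; so some bag has ≥ 5 vertices and tw(G) ≥ 4. The upper and lower bounds meet at 4, so that is the treewidth.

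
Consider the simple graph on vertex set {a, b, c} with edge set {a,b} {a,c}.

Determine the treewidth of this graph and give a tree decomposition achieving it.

Every bag has size at most 2, so the width is 2 − 1 = 1 and tw(G) ≤ 1. Any graph with an edge has treewidth ≥ 1, and G has the edge b–a. Combining the bounds, tw(G) = 1.

Treewidth 1.
One optimal decomposition is:
Bags: B1 = {a, b}  B2 = {a, c}
Tree: B1–B2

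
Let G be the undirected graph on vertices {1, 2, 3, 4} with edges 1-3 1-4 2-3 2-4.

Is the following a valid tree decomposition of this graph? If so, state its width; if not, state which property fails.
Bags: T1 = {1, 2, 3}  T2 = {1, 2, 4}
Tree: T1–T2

Vertex coverage: the bags together contain {1, 2, 3, 4}, the full vertex set. Edge coverage: each edge of G has both endpoints in at least one bag. Running intersection: for every vertex, the bags containing it form a connected subtree. All three properties hold, so this is a valid tree decomposition of width max|bag| − 1 = 2, and hence tw(G) ≤ 2.

Yes; width 2.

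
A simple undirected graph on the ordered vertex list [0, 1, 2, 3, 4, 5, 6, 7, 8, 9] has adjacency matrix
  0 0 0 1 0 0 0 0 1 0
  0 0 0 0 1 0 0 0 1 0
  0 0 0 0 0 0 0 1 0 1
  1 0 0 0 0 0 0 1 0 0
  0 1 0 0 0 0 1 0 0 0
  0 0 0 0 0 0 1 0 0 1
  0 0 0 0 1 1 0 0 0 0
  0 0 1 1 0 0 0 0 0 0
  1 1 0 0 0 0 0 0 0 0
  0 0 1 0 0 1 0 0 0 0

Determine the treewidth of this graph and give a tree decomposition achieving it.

Treewidth 2.
One such decomposition:
Bags: B1 = {1, 4, 6}  B2 = {1, 6, 8}  B3 = {0, 6, 8}  B4 = {0, 3, 6}  B5 = {3, 6, 7}  B6 = {2, 6, 7}  B7 = {2, 6, 9}  B8 = {5, 6, 9}
Tree: B1–B2, B2–B3, B3–B4, B4–B5, B5–B6, B6–B7, B7–B8

Each bag holds 3 vertices, so the decomposition has width 2, which upper-bounds the treewidth. For the lower bound, G contains the cycle 6–4–1–8–0–3–7–2–9–5–6, so G is not a forest; only forests have treewidth ≤ 1, hence tw(G) ≥ 2. Combining the bounds, tw(G) = 2.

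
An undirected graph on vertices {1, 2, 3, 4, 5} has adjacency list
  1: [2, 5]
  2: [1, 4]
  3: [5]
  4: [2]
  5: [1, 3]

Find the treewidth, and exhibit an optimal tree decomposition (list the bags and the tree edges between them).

The largest bag has 2 vertices, giving width 1; this decomposition certifies tw(G) ≤ 1. G has an edge, so its treewidth is at least 1. Hence tw(G) = 1 exactly.

Treewidth 1.
One such decomposition:
Bags: B1 = {3, 5}  B2 = {1, 5}  B3 = {1, 2}  B4 = {2, 4}
Tree: B1–B2, B2–B3, B3–B4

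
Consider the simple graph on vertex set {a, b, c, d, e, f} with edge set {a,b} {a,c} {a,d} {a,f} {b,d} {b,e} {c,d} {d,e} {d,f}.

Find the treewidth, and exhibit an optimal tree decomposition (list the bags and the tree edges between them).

Treewidth 2.
Bags: B1 = {a, b, d}  B2 = {a, d, f}  B3 = {b, d, e}  B4 = {a, c, d}
Tree: B1–B2, B1–B3, B1–B4

Every bag has size at most 3, so the width is 3 − 1 = 2 and tw(G) ≤ 2. For the lower bound, the 3 vertices {b, d, e} are pairwise adjacent, and any tree decomposition puts a clique entirely inside one bag — forcing width ≥ 2. The upper and lower bounds meet at 2, so that is the treewidth.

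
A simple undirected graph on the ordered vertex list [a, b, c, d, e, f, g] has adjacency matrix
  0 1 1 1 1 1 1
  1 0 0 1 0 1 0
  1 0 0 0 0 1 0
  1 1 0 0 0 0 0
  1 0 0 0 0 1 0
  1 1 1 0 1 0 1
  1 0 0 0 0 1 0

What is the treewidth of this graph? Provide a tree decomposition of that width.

Treewidth 2.
One optimal decomposition is:
Bags: B1 = {a, b, f}  B2 = {a, b, d}  B3 = {a, e, f}  B4 = {a, f, g}  B5 = {a, c, f}
Tree: B1–B2, B1–B3, B1–B4, B4–B5

The largest bag has 3 vertices, giving width 2; this decomposition certifies tw(G) ≤ 2. On the other hand G contains the 3-clique {a, b, d}. A clique must lie in a single bag of any decomposition, so no decomposition can have width below 2. Therefore the treewidth is 2.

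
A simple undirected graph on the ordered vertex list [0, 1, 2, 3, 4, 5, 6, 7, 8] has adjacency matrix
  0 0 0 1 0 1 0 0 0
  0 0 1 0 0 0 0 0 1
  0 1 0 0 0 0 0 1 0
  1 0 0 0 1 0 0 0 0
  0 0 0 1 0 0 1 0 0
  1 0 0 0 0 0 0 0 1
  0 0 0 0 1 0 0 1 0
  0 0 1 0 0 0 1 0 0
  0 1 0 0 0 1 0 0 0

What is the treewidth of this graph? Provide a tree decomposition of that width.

Each bag holds 3 vertices, so the decomposition has width 2, which upper-bounds the treewidth. The edges 7–2–1–8–5–0–3–4–6–7 form a cycle, so G is not a tree and its treewidth is at least 2. Combining the bounds, tw(G) = 2.

Treewidth 2.
Bags: B1 = {1, 2, 7}  B2 = {1, 7, 8}  B3 = {5, 7, 8}  B4 = {0, 5, 7}  B5 = {0, 3, 7}  B6 = {3, 4, 7}  B7 = {4, 6, 7}
Tree: B1–B2, B2–B3, B3–B4, B4–B5, B5–B6, B6–B7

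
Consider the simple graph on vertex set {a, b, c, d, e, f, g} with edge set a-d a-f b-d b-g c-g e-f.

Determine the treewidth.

1

A width-1 tree decomposition is:
Bags: B1 = {e, f}  B2 = {a, f}  B3 = {a, d}  B4 = {b, d}  B5 = {b, g}  B6 = {c, g}
Tree: B1–B2, B2–B3, B3–B4, B4–B5, B5–B6
The largest bag has 2 vertices, giving width 1; this decomposition certifies tw(G) ≤ 1. Any graph with an edge has treewidth ≥ 1, and G has the edge e–f. Combining the bounds, tw(G) = 1.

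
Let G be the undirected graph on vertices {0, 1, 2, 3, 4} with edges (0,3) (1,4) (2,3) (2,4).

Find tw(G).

1

A width-1 tree decomposition is:
Bags: B1 = {2, 3}  B2 = {0, 3}  B3 = {2, 4}  B4 = {1, 4}
Tree: B1–B2, B1–B3, B3–B4
The largest bag has 2 vertices, giving width 1; this decomposition certifies tw(G) ≤ 1. Since G has at least one edge (e.g. 2–3), it is not an edgeless graph, so tw(G) ≥ 1. Hence tw(G) = 1 exactly.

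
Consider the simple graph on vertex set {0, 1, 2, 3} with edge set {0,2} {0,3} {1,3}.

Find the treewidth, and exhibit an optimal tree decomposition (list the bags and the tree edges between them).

Treewidth 1.
One such decomposition:
Bags: B1 = {1, 3}  B2 = {0, 3}  B3 = {0, 2}
Tree: B1–B2, B2–B3

Each bag holds 2 vertices, so the decomposition has width 1, which upper-bounds the treewidth. Any graph with an edge has treewidth ≥ 1, and G has the edge 1–3. The upper and lower bounds meet at 1, so that is the treewidth.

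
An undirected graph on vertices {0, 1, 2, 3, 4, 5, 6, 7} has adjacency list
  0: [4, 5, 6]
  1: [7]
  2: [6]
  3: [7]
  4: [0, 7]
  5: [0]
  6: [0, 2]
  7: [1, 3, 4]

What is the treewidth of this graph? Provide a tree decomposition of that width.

Every bag has size at most 2, so the width is 2 − 1 = 1 and tw(G) ≤ 1. G has an edge, so its treewidth is at least 1. Combining the bounds, tw(G) = 1.

Treewidth 1.
Bags: B1 = {0, 4}  B2 = {0, 6}  B3 = {4, 7}  B4 = {0, 5}  B5 = {1, 7}  B6 = {3, 7}  B7 = {2, 6}
Tree: B1–B2, B1–B3, B2–B4, B3–B5, B3–B6, B2–B7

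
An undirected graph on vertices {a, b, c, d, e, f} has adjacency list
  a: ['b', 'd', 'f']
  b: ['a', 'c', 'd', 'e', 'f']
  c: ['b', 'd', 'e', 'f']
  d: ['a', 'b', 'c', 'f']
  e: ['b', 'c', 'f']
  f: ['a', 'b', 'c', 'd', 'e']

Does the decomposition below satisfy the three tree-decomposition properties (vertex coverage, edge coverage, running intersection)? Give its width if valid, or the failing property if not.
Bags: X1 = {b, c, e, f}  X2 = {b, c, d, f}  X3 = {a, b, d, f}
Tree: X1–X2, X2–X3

Every vertex of G appears in some bag (union = {a, b, c, d, e, f}); every edge is covered by a bag; and for each vertex v the set of bags containing v is connected in the bag tree. The decomposition is therefore valid. The largest bag has 4 vertices, so the width is 3.

Yes; width 3.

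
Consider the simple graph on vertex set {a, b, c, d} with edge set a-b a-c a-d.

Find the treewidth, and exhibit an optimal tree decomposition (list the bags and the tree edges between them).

Every bag has size at most 2, so the width is 2 − 1 = 1 and tw(G) ≤ 1. G has an edge, so its treewidth is at least 1. The upper and lower bounds meet at 1, so that is the treewidth.

Treewidth 1.
One such decomposition:
Bags: B1 = {a, d}  B2 = {a, c}  B3 = {a, b}
Tree: B1–B2, B2–B3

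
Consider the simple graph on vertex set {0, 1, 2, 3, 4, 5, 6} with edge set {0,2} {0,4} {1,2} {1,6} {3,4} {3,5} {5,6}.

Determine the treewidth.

A width-2 tree decomposition is:
Bags: B1 = {0, 2, 4}  B2 = {1, 2, 4}  B3 = {1, 4, 6}  B4 = {4, 5, 6}  B5 = {3, 4, 5}
Tree: B1–B2, B2–B3, B3–B4, B4–B5
Every bag has size at most 3, so the width is 3 − 1 = 2 and tw(G) ≤ 2. Since 4–0–2–1–6–5–3–4 is a cycle in G, G is not acyclic. Forests are exactly the graphs of treewidth ≤ 1, so tw(G) ≥ 2. Therefore the treewidth is 2.

2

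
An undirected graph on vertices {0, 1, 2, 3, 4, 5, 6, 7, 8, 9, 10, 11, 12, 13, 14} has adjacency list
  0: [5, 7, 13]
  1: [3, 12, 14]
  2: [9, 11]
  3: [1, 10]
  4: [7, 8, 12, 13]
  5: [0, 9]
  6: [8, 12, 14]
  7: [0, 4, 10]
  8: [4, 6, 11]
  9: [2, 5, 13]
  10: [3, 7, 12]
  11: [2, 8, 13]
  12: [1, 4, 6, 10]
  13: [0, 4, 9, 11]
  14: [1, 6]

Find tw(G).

3

A width-3 tree decomposition is:
Bags: B1 = {2, 5, 9, 11}  B2 = {5, 9, 11, 13}  B3 = {0, 5, 11, 13}  B4 = {0, 8, 11, 13}  B5 = {0, 4, 8, 13}  B6 = {0, 4, 7, 8}  B7 = {4, 6, 7, 8}  B8 = {4, 6, 7, 12}  B9 = {6, 7, 10, 12}  B10 = {6, 10, 12, 14}  B11 = {1, 10, 12, 14}  B12 = {1, 3, 10, 14}
Tree: B1–B2, B2–B3, B3–B4, B4–B5, B5–B6, B6–B7, B7–B8, B8–B9, B9–B10, B10–B11, B11–B12
Each bag holds 4 vertices, so the decomposition has width 3, which upper-bounds the treewidth. For the lower bound: the 4 vertex sets {2,5,9}, {11}, {13}, {0,4,7,8} are disjoint, each induces a connected subgraph, and every pair is joined by at least one edge of G. Contracting each set to a single vertex therefore yields K_{4} as a minor, and since treewidth is minor-monotone, tw(G) ≥ tw(K_{4}) = 3. The upper and lower bounds meet at 3, so that is the treewidth.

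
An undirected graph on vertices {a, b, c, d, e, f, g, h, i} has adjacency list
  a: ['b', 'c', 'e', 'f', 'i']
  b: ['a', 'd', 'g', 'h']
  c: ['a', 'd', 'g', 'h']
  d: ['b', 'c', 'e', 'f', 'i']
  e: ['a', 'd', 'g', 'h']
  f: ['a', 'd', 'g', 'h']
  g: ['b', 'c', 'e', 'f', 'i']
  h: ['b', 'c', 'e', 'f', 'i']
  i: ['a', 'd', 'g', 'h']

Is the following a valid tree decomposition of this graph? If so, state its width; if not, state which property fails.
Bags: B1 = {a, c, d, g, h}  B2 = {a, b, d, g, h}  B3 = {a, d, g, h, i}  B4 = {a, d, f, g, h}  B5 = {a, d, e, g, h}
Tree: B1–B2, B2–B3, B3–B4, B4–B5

Checking the three conditions: (i) the bags cover all of {a, b, c, d, e, f, g, h, i}; (ii) for each edge, some bag contains both endpoints; (iii) the bags containing any fixed vertex form a subtree. All hold, so the decomposition is valid with width 5 − 1 = 4.

Yes; width 4.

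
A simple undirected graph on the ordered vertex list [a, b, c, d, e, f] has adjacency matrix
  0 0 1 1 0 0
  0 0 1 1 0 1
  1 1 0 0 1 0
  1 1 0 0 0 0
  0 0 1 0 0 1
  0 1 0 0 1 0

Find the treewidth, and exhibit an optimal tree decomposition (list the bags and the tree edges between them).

Every bag has size at most 3, so the width is 3 − 1 = 2 and tw(G) ≤ 2. Since d–a–c–b–d is a cycle in G, G is not acyclic. Forests are exactly the graphs of treewidth ≤ 1, so tw(G) ≥ 2. Therefore the treewidth is 2.

Treewidth 2.
Bags: B1 = {a, b, d}  B2 = {a, b, c}  B3 = {b, c, f}  B4 = {c, e, f}
Tree: B1–B2, B2–B3, B3–B4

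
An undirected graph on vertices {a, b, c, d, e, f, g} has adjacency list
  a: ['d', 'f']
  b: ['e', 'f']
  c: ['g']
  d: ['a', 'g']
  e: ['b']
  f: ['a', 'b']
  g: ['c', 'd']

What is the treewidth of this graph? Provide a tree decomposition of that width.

Treewidth 1.
Bags: B1 = {b, e}  B2 = {b, f}  B3 = {a, f}  B4 = {a, d}  B5 = {d, g}  B6 = {c, g}
Tree: B1–B2, B2–B3, B3–B4, B4–B5, B5–B6

The largest bag has 2 vertices, giving width 1; this decomposition certifies tw(G) ≤ 1. Since G has at least one edge (e.g. e–b), it is not an edgeless graph, so tw(G) ≥ 1. Therefore the treewidth is 1.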